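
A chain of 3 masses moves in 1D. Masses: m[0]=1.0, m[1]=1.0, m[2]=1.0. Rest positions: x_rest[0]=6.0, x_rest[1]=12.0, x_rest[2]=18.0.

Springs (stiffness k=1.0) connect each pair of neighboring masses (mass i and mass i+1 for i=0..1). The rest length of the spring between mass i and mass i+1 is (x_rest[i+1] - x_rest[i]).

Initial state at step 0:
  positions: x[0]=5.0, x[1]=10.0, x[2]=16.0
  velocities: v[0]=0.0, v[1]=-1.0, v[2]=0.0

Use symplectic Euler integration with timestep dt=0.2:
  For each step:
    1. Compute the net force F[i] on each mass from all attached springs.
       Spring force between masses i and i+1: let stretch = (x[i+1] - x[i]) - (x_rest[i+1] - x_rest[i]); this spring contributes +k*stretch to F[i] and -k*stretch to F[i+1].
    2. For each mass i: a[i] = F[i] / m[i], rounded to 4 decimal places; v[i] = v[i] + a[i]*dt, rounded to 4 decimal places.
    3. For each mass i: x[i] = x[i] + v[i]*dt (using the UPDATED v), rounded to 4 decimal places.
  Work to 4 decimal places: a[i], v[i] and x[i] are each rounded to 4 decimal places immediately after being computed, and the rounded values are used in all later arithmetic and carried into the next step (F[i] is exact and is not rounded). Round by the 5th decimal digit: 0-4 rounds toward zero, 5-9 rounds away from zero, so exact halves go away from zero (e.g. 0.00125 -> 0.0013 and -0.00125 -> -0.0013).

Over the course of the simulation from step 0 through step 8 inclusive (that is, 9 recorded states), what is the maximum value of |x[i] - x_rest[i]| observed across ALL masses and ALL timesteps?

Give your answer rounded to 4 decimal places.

Step 0: x=[5.0000 10.0000 16.0000] v=[0.0000 -1.0000 0.0000]
Step 1: x=[4.9600 9.8400 16.0000] v=[-0.2000 -0.8000 0.0000]
Step 2: x=[4.8752 9.7312 15.9936] v=[-0.4240 -0.5440 -0.0320]
Step 3: x=[4.7446 9.6787 15.9767] v=[-0.6528 -0.2627 -0.0845]
Step 4: x=[4.5714 9.6807 15.9479] v=[-0.8660 0.0101 -0.1441]
Step 5: x=[4.3626 9.7290 15.9084] v=[-1.0441 0.2417 -0.1975]
Step 6: x=[4.1284 9.8099 15.8617] v=[-1.1708 0.4043 -0.2334]
Step 7: x=[3.8815 9.9056 15.8129] v=[-1.2345 0.4784 -0.2438]
Step 8: x=[3.6356 9.9966 15.7678] v=[-1.2297 0.4550 -0.2253]
Max displacement = 2.3644

Answer: 2.3644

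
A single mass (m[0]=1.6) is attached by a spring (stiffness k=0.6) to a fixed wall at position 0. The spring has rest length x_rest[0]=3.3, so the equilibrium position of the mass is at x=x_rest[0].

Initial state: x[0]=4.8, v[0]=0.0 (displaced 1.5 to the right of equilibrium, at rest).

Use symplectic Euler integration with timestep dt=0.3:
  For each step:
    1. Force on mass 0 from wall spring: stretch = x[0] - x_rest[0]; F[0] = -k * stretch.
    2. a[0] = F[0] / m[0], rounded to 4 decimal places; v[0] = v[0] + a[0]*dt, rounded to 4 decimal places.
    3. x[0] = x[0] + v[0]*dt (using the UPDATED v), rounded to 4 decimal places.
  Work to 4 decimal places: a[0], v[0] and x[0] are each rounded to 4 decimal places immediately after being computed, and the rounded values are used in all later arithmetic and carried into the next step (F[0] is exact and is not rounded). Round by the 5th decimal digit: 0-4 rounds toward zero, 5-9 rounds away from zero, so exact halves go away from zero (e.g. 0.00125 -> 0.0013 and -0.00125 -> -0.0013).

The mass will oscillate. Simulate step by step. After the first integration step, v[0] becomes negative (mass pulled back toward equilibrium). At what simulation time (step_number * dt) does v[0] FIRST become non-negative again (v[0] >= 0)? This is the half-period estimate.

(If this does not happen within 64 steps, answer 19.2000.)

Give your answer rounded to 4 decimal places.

Step 0: x=[4.8000] v=[0.0000]
Step 1: x=[4.7494] v=[-0.1688]
Step 2: x=[4.6498] v=[-0.3319]
Step 3: x=[4.5047] v=[-0.4838]
Step 4: x=[4.3189] v=[-0.6193]
Step 5: x=[4.0987] v=[-0.7339]
Step 6: x=[3.8516] v=[-0.8238]
Step 7: x=[3.5858] v=[-0.8859]
Step 8: x=[3.3104] v=[-0.9181]
Step 9: x=[3.0346] v=[-0.9193]
Step 10: x=[2.7678] v=[-0.8895]
Step 11: x=[2.5189] v=[-0.8296]
Step 12: x=[2.2964] v=[-0.7417]
Step 13: x=[2.1078] v=[-0.6288]
Step 14: x=[1.9594] v=[-0.4947]
Step 15: x=[1.8562] v=[-0.3439]
Step 16: x=[1.8018] v=[-0.1815]
Step 17: x=[1.7979] v=[-0.0130]
Step 18: x=[1.8447] v=[0.1560]
First v>=0 after going negative at step 18, time=5.4000

Answer: 5.4000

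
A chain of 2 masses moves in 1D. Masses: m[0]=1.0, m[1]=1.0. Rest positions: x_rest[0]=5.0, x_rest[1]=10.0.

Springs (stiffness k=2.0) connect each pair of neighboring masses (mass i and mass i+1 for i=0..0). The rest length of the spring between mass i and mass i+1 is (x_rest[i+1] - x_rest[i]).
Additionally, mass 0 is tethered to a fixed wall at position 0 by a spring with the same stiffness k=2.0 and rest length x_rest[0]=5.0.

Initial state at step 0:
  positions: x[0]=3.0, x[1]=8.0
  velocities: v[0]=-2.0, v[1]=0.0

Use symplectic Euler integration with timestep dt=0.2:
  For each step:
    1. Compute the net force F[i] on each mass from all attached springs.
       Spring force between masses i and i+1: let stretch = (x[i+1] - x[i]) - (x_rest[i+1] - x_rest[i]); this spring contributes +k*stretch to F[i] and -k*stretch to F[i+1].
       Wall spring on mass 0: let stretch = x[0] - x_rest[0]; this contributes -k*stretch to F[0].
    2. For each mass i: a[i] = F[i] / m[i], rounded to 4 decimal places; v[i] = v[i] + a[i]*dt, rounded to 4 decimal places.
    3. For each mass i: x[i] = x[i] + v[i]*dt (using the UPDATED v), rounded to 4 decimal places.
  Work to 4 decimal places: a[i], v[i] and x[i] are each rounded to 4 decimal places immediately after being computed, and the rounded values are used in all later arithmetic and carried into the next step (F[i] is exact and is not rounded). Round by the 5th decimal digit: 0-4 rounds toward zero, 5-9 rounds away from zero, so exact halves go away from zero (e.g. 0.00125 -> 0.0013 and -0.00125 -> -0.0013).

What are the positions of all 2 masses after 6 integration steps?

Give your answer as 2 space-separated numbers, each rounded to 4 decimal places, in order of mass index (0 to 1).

Step 0: x=[3.0000 8.0000] v=[-2.0000 0.0000]
Step 1: x=[2.7600 8.0000] v=[-1.2000 0.0000]
Step 2: x=[2.7184 7.9808] v=[-0.2080 -0.0960]
Step 3: x=[2.8803 7.9406] v=[0.8096 -0.2010]
Step 4: x=[3.2166 7.8956] v=[1.6816 -0.2251]
Step 5: x=[3.6699 7.8763] v=[2.2666 -0.0967]
Step 6: x=[4.1661 7.9204] v=[2.4812 0.2207]

Answer: 4.1661 7.9204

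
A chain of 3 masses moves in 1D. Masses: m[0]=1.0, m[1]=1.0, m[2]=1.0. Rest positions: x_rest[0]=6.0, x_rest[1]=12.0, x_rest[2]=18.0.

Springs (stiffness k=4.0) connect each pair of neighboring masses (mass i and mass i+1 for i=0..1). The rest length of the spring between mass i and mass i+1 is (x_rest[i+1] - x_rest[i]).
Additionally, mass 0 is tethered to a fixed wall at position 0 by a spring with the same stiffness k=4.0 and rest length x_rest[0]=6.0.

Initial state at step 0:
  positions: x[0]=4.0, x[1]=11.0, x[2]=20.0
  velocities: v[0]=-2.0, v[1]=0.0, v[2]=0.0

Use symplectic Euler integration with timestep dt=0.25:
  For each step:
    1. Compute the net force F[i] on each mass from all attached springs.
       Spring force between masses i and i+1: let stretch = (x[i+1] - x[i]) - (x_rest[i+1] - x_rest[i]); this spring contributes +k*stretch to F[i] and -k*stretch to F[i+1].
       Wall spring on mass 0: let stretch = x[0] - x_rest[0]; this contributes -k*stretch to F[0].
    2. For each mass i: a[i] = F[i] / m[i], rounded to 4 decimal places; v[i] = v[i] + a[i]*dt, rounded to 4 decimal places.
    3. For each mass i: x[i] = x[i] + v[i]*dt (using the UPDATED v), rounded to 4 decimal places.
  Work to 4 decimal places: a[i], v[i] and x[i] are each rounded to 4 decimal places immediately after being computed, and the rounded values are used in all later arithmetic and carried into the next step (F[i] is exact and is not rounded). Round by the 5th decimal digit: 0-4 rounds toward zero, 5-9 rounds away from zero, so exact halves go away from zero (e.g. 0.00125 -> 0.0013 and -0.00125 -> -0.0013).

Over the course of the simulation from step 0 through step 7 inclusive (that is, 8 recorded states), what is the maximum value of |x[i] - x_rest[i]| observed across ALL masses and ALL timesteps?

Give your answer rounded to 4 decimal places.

Answer: 2.2725

Derivation:
Step 0: x=[4.0000 11.0000 20.0000] v=[-2.0000 0.0000 0.0000]
Step 1: x=[4.2500 11.5000 19.2500] v=[1.0000 2.0000 -3.0000]
Step 2: x=[5.2500 12.1250 18.0625] v=[4.0000 2.5000 -4.7500]
Step 3: x=[6.6563 12.5156 16.8906] v=[5.6250 1.5625 -4.6875]
Step 4: x=[7.8633 12.5352 16.1250] v=[4.8280 0.0782 -3.0625]
Step 5: x=[8.2725 12.2842 15.9619] v=[1.6366 -1.0039 -0.6523]
Step 6: x=[7.6165 11.9497 16.3794] v=[-2.6242 -1.3379 1.6700]
Step 7: x=[6.1396 11.6394 17.1895] v=[-5.9075 -1.2414 3.2403]
Max displacement = 2.2725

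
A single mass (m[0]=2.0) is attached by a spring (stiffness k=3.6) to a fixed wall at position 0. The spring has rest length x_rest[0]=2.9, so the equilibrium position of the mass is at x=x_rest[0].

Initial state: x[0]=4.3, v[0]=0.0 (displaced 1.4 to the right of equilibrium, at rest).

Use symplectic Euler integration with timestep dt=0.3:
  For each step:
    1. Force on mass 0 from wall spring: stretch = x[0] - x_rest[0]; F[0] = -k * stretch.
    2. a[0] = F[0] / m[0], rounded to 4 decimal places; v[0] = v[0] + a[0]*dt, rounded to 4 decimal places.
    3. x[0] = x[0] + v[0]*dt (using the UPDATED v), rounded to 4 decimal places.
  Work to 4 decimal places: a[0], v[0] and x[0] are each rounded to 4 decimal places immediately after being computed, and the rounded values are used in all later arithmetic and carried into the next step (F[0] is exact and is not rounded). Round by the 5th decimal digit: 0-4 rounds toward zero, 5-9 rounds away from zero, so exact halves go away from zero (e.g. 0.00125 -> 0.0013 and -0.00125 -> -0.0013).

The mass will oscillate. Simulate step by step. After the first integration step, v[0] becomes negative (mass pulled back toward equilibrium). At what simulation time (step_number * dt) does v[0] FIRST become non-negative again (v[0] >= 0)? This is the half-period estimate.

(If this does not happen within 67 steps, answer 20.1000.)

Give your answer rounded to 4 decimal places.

Step 0: x=[4.3000] v=[0.0000]
Step 1: x=[4.0732] v=[-0.7560]
Step 2: x=[3.6564] v=[-1.3895]
Step 3: x=[3.1170] v=[-1.7980]
Step 4: x=[2.5424] v=[-1.9152]
Step 5: x=[2.0258] v=[-1.7221]
Step 6: x=[1.6508] v=[-1.2500]
Step 7: x=[1.4782] v=[-0.5754]
Step 8: x=[1.5359] v=[0.1924]
First v>=0 after going negative at step 8, time=2.4000

Answer: 2.4000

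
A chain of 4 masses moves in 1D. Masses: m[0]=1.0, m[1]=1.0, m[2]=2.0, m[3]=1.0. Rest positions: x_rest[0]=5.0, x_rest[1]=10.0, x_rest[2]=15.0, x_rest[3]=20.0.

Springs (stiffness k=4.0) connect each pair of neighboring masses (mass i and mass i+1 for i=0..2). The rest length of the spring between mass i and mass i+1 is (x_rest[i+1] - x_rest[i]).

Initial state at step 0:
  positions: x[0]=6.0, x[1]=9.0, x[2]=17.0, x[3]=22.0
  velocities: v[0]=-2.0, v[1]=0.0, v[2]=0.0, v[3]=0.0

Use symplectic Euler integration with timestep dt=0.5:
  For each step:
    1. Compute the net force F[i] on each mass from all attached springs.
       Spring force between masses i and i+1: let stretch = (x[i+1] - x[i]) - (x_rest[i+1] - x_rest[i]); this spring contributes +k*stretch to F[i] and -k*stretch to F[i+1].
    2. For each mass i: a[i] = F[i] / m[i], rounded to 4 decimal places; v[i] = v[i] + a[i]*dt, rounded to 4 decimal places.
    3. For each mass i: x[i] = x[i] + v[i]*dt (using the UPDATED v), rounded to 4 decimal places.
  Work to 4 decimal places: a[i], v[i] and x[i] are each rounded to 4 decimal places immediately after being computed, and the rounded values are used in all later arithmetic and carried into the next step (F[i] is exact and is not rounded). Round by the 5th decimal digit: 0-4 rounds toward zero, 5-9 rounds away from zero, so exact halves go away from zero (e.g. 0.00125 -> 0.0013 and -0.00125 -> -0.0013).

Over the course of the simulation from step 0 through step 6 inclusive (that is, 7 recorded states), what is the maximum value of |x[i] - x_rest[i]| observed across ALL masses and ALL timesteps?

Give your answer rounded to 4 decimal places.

Answer: 4.0000

Derivation:
Step 0: x=[6.0000 9.0000 17.0000 22.0000] v=[-2.0000 0.0000 0.0000 0.0000]
Step 1: x=[3.0000 14.0000 15.5000 22.0000] v=[-6.0000 10.0000 -3.0000 0.0000]
Step 2: x=[6.0000 9.5000 16.5000 20.5000] v=[6.0000 -9.0000 2.0000 -3.0000]
Step 3: x=[7.5000 8.5000 16.0000 20.0000] v=[3.0000 -2.0000 -1.0000 -1.0000]
Step 4: x=[5.0000 14.0000 13.7500 20.5000] v=[-5.0000 11.0000 -4.5000 1.0000]
Step 5: x=[6.5000 10.2500 15.0000 19.2500] v=[3.0000 -7.5000 2.5000 -2.5000]
Step 6: x=[6.7500 7.5000 16.0000 18.7500] v=[0.5000 -5.5000 2.0000 -1.0000]
Max displacement = 4.0000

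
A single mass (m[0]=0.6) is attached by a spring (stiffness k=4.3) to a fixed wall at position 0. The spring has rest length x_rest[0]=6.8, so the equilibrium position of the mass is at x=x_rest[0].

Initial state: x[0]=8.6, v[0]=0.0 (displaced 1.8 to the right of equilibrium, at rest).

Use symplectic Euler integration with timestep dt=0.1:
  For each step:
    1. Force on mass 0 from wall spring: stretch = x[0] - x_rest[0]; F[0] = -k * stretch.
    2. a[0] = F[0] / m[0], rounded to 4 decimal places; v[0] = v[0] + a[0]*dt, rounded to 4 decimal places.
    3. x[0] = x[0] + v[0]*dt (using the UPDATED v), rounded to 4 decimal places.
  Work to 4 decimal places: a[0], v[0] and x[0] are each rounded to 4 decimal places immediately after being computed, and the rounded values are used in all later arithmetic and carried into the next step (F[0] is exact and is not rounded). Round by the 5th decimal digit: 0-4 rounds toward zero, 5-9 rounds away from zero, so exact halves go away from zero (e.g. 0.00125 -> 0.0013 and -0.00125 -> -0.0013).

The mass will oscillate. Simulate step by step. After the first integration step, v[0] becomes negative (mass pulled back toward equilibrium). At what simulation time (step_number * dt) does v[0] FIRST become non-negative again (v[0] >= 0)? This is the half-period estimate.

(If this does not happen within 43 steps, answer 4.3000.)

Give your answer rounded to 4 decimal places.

Step 0: x=[8.6000] v=[0.0000]
Step 1: x=[8.4710] v=[-1.2900]
Step 2: x=[8.2222] v=[-2.4876]
Step 3: x=[7.8715] v=[-3.5068]
Step 4: x=[7.4440] v=[-4.2747]
Step 5: x=[6.9704] v=[-4.7362]
Step 6: x=[6.4846] v=[-4.8583]
Step 7: x=[6.0214] v=[-4.6323]
Step 8: x=[5.6140] v=[-4.0743]
Step 9: x=[5.2916] v=[-3.2243]
Step 10: x=[5.0773] v=[-2.1433]
Step 11: x=[4.9864] v=[-0.9087]
Step 12: x=[5.0255] v=[0.3911]
First v>=0 after going negative at step 12, time=1.2000

Answer: 1.2000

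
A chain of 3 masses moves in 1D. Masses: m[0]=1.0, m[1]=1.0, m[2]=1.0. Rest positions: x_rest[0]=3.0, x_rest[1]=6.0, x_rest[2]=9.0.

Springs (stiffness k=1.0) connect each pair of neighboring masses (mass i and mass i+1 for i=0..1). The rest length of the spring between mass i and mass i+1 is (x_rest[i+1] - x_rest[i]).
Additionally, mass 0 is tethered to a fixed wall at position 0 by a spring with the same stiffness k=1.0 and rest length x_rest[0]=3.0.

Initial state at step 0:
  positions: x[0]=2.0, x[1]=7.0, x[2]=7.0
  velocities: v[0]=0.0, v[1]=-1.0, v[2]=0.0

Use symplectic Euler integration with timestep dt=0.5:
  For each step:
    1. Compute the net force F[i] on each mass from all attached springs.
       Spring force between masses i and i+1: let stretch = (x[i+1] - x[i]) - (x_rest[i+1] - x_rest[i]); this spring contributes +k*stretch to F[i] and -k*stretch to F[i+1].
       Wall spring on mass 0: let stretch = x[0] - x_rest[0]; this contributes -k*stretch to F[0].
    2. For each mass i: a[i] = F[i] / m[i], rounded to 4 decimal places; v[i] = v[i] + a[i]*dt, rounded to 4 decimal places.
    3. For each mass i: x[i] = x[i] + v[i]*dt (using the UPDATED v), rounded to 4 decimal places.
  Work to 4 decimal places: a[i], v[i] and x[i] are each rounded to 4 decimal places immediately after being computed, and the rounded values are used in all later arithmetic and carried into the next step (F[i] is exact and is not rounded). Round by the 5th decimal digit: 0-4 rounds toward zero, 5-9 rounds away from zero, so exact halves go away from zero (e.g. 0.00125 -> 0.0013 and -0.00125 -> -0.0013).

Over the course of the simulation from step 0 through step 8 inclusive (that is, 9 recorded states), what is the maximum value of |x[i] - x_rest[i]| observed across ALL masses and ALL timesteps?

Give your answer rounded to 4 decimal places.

Answer: 2.9844

Derivation:
Step 0: x=[2.0000 7.0000 7.0000] v=[0.0000 -1.0000 0.0000]
Step 1: x=[2.7500 5.2500 7.7500] v=[1.5000 -3.5000 1.5000]
Step 2: x=[3.4375 3.5000 8.6250] v=[1.3750 -3.5000 1.7500]
Step 3: x=[3.2813 3.0156 8.9688] v=[-0.3125 -0.9688 0.6875]
Step 4: x=[2.2383 4.0860 8.5743] v=[-2.0860 2.1407 -0.7891]
Step 5: x=[1.0977 5.8165 7.8077] v=[-2.2813 3.4610 -1.5333]
Step 6: x=[0.8623 6.8651 7.2933] v=[-0.4708 2.0972 -1.0289]
Step 7: x=[1.9121 6.5201 7.4218] v=[2.0995 -0.6901 0.2570]
Step 8: x=[3.6359 5.2485 8.0749] v=[3.4475 -2.5433 1.3062]
Max displacement = 2.9844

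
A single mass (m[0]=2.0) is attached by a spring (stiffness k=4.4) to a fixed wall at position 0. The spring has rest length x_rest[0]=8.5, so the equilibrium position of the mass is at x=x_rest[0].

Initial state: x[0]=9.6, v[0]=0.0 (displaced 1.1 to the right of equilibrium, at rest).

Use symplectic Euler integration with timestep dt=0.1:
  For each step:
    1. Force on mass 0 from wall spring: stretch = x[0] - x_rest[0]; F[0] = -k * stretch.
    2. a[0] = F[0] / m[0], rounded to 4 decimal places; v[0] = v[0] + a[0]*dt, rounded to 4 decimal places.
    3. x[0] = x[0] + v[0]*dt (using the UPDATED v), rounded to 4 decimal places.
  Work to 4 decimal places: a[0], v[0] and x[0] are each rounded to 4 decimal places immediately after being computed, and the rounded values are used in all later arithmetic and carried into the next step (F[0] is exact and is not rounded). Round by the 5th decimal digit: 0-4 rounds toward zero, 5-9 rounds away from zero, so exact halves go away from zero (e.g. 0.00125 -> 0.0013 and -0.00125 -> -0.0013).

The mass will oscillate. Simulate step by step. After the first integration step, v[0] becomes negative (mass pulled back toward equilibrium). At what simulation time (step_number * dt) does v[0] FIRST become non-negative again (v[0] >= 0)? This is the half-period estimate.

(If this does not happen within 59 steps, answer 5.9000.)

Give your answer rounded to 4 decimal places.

Step 0: x=[9.6000] v=[0.0000]
Step 1: x=[9.5758] v=[-0.2420]
Step 2: x=[9.5279] v=[-0.4787]
Step 3: x=[9.4574] v=[-0.7048]
Step 4: x=[9.3659] v=[-0.9154]
Step 5: x=[9.2553] v=[-1.1059]
Step 6: x=[9.1281] v=[-1.2721]
Step 7: x=[8.9871] v=[-1.4103]
Step 8: x=[8.8354] v=[-1.5175]
Step 9: x=[8.6763] v=[-1.5913]
Step 10: x=[8.5133] v=[-1.6301]
Step 11: x=[8.3500] v=[-1.6330]
Step 12: x=[8.1900] v=[-1.6000]
Step 13: x=[8.0368] v=[-1.5318]
Step 14: x=[7.8938] v=[-1.4299]
Step 15: x=[7.7642] v=[-1.2965]
Step 16: x=[7.6507] v=[-1.1346]
Step 17: x=[7.5559] v=[-0.9478]
Step 18: x=[7.4819] v=[-0.7401]
Step 19: x=[7.4303] v=[-0.5161]
Step 20: x=[7.4022] v=[-0.2808]
Step 21: x=[7.3983] v=[-0.0393]
Step 22: x=[7.4186] v=[0.2031]
First v>=0 after going negative at step 22, time=2.2000

Answer: 2.2000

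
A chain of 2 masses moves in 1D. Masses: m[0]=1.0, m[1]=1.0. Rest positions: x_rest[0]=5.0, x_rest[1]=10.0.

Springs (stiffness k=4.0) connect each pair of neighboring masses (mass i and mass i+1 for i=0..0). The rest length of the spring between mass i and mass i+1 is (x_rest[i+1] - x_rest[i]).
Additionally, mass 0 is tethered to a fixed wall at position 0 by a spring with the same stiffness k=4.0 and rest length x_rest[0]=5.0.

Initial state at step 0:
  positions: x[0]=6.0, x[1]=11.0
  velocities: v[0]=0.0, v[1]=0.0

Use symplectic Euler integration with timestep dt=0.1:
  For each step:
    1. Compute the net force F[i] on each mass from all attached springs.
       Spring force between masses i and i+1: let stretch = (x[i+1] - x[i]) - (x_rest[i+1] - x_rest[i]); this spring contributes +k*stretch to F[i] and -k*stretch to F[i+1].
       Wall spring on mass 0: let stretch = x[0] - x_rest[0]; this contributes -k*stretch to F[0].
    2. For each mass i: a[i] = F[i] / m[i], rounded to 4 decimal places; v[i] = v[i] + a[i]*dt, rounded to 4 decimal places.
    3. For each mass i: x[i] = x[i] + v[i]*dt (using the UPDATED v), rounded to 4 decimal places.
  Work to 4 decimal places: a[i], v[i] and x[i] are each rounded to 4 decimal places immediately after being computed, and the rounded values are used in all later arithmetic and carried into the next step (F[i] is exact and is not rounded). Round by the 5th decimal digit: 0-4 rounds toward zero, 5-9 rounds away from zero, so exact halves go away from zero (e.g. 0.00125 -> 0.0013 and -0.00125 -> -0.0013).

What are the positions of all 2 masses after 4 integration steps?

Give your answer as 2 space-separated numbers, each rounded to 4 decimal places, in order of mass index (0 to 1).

Answer: 5.6458 10.9773

Derivation:
Step 0: x=[6.0000 11.0000] v=[0.0000 0.0000]
Step 1: x=[5.9600 11.0000] v=[-0.4000 0.0000]
Step 2: x=[5.8832 10.9984] v=[-0.7680 -0.0160]
Step 3: x=[5.7757 10.9922] v=[-1.0752 -0.0621]
Step 4: x=[5.6458 10.9773] v=[-1.2989 -0.1487]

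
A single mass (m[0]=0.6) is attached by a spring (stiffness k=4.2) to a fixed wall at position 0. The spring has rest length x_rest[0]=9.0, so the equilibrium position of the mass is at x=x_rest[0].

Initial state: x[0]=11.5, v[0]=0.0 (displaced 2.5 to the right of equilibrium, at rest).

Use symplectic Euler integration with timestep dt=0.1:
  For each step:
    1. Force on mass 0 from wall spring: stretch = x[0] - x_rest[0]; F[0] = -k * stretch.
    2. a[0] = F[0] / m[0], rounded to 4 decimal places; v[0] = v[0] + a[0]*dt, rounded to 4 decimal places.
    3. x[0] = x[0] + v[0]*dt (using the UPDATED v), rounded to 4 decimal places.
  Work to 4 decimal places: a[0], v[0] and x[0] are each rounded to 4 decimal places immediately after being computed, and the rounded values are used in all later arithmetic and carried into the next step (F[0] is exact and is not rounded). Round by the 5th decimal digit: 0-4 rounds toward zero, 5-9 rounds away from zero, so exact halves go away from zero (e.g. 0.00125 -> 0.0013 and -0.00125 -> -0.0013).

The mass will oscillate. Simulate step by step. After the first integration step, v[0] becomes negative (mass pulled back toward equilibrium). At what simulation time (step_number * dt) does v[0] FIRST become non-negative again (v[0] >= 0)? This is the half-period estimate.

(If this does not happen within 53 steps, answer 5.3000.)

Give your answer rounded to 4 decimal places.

Answer: 1.2000

Derivation:
Step 0: x=[11.5000] v=[0.0000]
Step 1: x=[11.3250] v=[-1.7500]
Step 2: x=[10.9873] v=[-3.3775]
Step 3: x=[10.5104] v=[-4.7686]
Step 4: x=[9.9278] v=[-5.8259]
Step 5: x=[9.2803] v=[-6.4754]
Step 6: x=[8.6131] v=[-6.6716]
Step 7: x=[7.9730] v=[-6.4008]
Step 8: x=[7.4048] v=[-5.6819]
Step 9: x=[6.9483] v=[-4.5653]
Step 10: x=[6.6354] v=[-3.1291]
Step 11: x=[6.4880] v=[-1.4739]
Step 12: x=[6.5165] v=[0.2845]
First v>=0 after going negative at step 12, time=1.2000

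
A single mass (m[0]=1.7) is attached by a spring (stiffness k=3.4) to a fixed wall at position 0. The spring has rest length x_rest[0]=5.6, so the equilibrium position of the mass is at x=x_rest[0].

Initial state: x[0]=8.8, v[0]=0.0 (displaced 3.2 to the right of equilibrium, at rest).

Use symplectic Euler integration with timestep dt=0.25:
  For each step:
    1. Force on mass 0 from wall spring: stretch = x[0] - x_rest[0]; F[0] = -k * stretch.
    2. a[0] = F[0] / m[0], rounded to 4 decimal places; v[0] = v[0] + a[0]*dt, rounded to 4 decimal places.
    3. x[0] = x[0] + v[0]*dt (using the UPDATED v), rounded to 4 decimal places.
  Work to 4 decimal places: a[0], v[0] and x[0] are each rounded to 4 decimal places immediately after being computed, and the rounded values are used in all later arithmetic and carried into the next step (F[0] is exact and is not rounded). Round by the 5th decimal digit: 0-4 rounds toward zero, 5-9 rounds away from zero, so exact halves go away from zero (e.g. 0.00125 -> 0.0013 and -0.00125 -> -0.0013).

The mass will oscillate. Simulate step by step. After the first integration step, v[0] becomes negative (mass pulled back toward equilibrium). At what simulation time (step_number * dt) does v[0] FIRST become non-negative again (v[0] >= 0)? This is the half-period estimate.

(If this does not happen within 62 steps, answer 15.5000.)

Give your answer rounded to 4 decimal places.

Answer: 2.2500

Derivation:
Step 0: x=[8.8000] v=[0.0000]
Step 1: x=[8.4000] v=[-1.6000]
Step 2: x=[7.6500] v=[-3.0000]
Step 3: x=[6.6438] v=[-4.0250]
Step 4: x=[5.5071] v=[-4.5469]
Step 5: x=[4.3820] v=[-4.5005]
Step 6: x=[3.4091] v=[-3.8915]
Step 7: x=[2.7101] v=[-2.7961]
Step 8: x=[2.3723] v=[-1.3512]
Step 9: x=[2.4380] v=[0.2627]
First v>=0 after going negative at step 9, time=2.2500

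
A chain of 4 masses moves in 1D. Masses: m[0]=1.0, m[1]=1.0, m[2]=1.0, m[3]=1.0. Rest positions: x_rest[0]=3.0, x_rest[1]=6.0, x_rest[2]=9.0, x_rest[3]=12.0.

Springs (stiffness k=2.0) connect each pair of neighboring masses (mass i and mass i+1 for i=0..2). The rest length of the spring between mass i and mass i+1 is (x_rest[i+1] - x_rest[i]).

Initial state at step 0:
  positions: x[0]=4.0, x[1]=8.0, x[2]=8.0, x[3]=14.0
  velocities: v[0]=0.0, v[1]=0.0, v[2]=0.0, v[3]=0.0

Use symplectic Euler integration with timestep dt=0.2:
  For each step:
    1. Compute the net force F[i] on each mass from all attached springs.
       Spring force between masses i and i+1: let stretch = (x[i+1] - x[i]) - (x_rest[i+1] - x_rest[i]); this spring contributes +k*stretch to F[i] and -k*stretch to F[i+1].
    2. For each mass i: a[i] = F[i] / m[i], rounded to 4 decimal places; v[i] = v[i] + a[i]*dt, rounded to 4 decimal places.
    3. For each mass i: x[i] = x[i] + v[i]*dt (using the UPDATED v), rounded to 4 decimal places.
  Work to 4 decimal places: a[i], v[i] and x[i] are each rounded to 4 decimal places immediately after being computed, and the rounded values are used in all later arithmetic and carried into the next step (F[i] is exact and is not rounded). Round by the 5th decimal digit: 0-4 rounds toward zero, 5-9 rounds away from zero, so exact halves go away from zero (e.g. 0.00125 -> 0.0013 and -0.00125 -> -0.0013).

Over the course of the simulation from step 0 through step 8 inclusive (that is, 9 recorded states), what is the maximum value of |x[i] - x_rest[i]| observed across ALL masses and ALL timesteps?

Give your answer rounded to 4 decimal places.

Step 0: x=[4.0000 8.0000 8.0000 14.0000] v=[0.0000 0.0000 0.0000 0.0000]
Step 1: x=[4.0800 7.6800 8.4800 13.7600] v=[0.4000 -1.6000 2.4000 -1.2000]
Step 2: x=[4.2080 7.1360 9.3184 13.3376] v=[0.6400 -2.7200 4.1920 -2.1120]
Step 3: x=[4.3302 6.5324 10.3037 12.8337] v=[0.6112 -3.0182 4.9267 -2.5197]
Step 4: x=[4.3886 6.0543 11.1897 12.3674] v=[0.2921 -2.3906 4.4302 -2.3317]
Step 5: x=[4.3403 5.8538 11.7591 12.0468] v=[-0.2416 -1.0027 2.8471 -1.6028]
Step 6: x=[4.1731 6.0046 11.8791 11.9432] v=[-0.8362 0.7540 0.6001 -0.5179]
Step 7: x=[3.9124 6.4788 11.5343 12.0745] v=[-1.3036 2.3712 -1.7241 0.6565]
Step 8: x=[3.6170 7.1522 10.8283 12.4026] v=[-1.4770 3.3668 -3.5302 1.6404]
Max displacement = 2.8791

Answer: 2.8791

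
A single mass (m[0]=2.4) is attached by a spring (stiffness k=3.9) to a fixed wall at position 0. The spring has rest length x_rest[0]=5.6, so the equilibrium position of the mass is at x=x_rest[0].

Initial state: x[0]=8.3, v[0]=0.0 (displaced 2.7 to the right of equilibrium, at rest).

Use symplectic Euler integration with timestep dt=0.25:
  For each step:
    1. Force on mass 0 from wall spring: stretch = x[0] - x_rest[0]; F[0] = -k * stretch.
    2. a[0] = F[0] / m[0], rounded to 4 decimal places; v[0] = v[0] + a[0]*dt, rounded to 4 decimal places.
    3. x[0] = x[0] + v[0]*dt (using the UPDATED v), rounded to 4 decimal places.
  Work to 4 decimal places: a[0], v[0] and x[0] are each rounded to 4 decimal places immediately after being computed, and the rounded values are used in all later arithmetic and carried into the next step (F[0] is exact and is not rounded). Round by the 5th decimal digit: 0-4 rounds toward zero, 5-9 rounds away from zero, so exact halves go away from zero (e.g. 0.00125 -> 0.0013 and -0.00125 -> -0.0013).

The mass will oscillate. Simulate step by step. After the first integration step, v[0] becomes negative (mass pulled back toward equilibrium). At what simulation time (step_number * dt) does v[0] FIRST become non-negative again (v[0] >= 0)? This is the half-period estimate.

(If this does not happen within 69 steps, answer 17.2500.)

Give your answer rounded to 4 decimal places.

Step 0: x=[8.3000] v=[0.0000]
Step 1: x=[8.0258] v=[-1.0969]
Step 2: x=[7.5052] v=[-2.0824]
Step 3: x=[6.7911] v=[-2.8564]
Step 4: x=[5.9560] v=[-3.3403]
Step 5: x=[5.0848] v=[-3.4849]
Step 6: x=[4.2659] v=[-3.2756]
Step 7: x=[3.5825] v=[-2.7336]
Step 8: x=[3.1040] v=[-1.9140]
Step 9: x=[2.8790] v=[-0.9000]
Step 10: x=[2.9304] v=[0.2054]
First v>=0 after going negative at step 10, time=2.5000

Answer: 2.5000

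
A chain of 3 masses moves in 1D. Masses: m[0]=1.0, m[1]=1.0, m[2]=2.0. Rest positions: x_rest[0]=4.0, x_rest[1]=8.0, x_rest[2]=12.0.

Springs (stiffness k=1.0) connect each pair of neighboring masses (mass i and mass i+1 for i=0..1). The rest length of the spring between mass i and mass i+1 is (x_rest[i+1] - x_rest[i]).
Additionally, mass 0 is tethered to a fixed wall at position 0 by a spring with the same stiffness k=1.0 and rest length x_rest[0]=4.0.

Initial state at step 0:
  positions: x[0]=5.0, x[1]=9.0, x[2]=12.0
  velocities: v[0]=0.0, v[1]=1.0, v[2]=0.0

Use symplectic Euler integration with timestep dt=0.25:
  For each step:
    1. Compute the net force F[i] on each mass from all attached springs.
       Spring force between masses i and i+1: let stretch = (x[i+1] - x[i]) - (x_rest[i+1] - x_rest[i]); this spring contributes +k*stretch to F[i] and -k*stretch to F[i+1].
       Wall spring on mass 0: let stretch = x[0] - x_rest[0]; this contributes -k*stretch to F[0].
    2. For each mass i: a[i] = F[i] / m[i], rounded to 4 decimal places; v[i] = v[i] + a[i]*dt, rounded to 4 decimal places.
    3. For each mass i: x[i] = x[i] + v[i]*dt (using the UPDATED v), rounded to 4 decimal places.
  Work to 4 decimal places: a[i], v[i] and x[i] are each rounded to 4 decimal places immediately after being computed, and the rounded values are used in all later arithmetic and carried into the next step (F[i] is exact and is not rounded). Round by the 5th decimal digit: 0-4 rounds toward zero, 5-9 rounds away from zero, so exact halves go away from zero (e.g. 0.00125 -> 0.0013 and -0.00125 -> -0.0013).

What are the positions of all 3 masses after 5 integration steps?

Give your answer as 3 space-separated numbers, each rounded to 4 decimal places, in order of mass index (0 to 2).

Step 0: x=[5.0000 9.0000 12.0000] v=[0.0000 1.0000 0.0000]
Step 1: x=[4.9375 9.1875 12.0313] v=[-0.2500 0.7500 0.1250]
Step 2: x=[4.8320 9.2871 12.0987] v=[-0.4219 0.3985 0.2695]
Step 3: x=[4.7030 9.2840 12.2032] v=[-0.5161 -0.0124 0.4181]
Step 4: x=[4.5664 9.1770 12.3415] v=[-0.5466 -0.4279 0.5532]
Step 5: x=[4.4325 8.9797 12.5059] v=[-0.5356 -0.7894 0.6577]

Answer: 4.4325 8.9797 12.5059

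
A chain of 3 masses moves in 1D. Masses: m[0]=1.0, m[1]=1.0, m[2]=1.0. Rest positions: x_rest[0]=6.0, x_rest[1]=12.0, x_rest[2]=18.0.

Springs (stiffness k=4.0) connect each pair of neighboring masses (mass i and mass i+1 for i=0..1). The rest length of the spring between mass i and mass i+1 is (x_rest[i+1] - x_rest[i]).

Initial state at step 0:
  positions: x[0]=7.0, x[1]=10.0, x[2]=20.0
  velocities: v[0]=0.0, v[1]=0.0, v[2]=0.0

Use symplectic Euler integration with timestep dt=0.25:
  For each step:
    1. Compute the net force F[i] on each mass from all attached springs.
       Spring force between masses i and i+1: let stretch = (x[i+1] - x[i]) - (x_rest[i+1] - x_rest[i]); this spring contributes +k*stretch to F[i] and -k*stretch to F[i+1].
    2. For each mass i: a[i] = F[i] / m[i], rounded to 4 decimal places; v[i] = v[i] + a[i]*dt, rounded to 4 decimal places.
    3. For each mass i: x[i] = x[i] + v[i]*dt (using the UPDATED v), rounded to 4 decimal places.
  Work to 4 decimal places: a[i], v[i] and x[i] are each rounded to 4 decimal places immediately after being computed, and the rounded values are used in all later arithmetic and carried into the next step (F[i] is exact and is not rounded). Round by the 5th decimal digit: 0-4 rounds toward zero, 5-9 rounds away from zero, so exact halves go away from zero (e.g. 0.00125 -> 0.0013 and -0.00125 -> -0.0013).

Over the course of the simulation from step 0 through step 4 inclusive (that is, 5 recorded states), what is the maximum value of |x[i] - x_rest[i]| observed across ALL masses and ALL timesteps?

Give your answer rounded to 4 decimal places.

Step 0: x=[7.0000 10.0000 20.0000] v=[0.0000 0.0000 0.0000]
Step 1: x=[6.2500 11.7500 19.0000] v=[-3.0000 7.0000 -4.0000]
Step 2: x=[5.3750 13.9375 17.6875] v=[-3.5000 8.7500 -5.2500]
Step 3: x=[5.1406 14.9219 16.9375] v=[-0.9375 3.9375 -3.0000]
Step 4: x=[5.8516 13.9649 17.1836] v=[2.8438 -3.8282 0.9844]
Max displacement = 2.9219

Answer: 2.9219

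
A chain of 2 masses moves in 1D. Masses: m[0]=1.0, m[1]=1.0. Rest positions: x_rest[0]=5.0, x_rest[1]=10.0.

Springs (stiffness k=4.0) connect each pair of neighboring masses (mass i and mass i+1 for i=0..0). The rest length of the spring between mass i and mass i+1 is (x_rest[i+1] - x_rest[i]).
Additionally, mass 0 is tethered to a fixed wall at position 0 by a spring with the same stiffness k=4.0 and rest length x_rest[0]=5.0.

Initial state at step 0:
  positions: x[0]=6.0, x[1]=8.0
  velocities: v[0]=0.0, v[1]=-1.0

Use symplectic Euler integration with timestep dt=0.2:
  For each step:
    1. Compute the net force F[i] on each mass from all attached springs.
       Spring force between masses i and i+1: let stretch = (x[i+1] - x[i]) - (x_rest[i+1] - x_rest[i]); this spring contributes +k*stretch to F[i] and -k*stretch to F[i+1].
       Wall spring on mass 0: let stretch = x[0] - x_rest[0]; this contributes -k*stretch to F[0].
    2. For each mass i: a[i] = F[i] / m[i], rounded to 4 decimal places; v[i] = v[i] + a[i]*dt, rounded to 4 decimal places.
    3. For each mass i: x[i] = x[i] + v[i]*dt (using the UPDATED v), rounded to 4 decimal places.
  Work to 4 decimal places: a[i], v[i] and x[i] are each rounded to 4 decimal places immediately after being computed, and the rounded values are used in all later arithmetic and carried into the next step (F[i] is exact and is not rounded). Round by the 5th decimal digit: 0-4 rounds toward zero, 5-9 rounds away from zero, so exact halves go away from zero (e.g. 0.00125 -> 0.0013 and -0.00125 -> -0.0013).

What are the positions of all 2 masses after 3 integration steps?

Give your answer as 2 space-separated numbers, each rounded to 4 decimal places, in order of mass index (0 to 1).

Step 0: x=[6.0000 8.0000] v=[0.0000 -1.0000]
Step 1: x=[5.3600 8.2800] v=[-3.2000 1.4000]
Step 2: x=[4.3296 8.8928] v=[-5.1520 3.0640]
Step 3: x=[3.3366 9.5755] v=[-4.9651 3.4134]

Answer: 3.3366 9.5755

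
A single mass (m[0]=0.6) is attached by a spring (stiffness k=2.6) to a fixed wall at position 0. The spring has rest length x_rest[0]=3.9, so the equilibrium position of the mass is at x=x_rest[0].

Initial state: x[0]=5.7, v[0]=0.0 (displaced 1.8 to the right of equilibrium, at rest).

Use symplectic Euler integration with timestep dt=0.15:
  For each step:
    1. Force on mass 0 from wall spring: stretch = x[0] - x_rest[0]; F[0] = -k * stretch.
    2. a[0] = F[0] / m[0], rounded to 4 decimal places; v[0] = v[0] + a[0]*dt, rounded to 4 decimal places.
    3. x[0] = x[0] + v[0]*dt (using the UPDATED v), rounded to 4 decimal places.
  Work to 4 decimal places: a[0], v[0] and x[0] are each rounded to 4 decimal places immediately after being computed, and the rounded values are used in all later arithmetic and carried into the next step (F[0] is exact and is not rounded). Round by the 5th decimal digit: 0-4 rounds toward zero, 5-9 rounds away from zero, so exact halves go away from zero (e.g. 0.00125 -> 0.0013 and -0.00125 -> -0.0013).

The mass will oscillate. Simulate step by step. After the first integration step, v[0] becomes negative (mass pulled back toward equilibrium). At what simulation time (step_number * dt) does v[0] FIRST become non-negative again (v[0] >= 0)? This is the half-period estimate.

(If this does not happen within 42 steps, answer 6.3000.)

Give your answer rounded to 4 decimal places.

Answer: 1.6500

Derivation:
Step 0: x=[5.7000] v=[0.0000]
Step 1: x=[5.5245] v=[-1.1700]
Step 2: x=[5.1906] v=[-2.2259]
Step 3: x=[4.7309] v=[-3.0648]
Step 4: x=[4.1902] v=[-3.6049]
Step 5: x=[3.6212] v=[-3.7935]
Step 6: x=[3.0794] v=[-3.6123]
Step 7: x=[2.6176] v=[-3.0789]
Step 8: x=[2.2808] v=[-2.2453]
Step 9: x=[2.1019] v=[-1.1928]
Step 10: x=[2.0983] v=[-0.0240]
Step 11: x=[2.2704] v=[1.1471]
First v>=0 after going negative at step 11, time=1.6500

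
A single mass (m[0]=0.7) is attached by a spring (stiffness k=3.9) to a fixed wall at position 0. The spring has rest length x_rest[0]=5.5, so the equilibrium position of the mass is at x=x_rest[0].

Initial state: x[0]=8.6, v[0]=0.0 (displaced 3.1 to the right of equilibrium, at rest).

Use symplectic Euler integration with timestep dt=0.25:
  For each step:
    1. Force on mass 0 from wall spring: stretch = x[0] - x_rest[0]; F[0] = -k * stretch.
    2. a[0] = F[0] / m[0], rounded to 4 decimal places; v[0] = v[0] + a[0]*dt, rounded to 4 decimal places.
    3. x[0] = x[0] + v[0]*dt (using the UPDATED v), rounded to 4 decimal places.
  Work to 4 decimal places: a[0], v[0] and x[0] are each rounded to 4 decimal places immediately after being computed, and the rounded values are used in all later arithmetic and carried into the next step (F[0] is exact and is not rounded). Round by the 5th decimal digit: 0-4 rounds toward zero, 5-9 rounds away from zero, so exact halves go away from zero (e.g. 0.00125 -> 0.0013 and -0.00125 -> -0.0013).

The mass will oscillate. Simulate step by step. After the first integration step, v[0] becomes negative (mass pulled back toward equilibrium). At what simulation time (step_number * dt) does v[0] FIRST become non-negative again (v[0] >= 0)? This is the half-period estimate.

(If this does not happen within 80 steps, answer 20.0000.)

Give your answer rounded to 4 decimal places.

Answer: 1.5000

Derivation:
Step 0: x=[8.6000] v=[0.0000]
Step 1: x=[7.5205] v=[-4.3179]
Step 2: x=[5.7375] v=[-7.1322]
Step 3: x=[3.8718] v=[-7.4630]
Step 4: x=[2.5730] v=[-5.1952]
Step 5: x=[2.2934] v=[-1.1183]
Step 6: x=[3.1304] v=[3.3480]
First v>=0 after going negative at step 6, time=1.5000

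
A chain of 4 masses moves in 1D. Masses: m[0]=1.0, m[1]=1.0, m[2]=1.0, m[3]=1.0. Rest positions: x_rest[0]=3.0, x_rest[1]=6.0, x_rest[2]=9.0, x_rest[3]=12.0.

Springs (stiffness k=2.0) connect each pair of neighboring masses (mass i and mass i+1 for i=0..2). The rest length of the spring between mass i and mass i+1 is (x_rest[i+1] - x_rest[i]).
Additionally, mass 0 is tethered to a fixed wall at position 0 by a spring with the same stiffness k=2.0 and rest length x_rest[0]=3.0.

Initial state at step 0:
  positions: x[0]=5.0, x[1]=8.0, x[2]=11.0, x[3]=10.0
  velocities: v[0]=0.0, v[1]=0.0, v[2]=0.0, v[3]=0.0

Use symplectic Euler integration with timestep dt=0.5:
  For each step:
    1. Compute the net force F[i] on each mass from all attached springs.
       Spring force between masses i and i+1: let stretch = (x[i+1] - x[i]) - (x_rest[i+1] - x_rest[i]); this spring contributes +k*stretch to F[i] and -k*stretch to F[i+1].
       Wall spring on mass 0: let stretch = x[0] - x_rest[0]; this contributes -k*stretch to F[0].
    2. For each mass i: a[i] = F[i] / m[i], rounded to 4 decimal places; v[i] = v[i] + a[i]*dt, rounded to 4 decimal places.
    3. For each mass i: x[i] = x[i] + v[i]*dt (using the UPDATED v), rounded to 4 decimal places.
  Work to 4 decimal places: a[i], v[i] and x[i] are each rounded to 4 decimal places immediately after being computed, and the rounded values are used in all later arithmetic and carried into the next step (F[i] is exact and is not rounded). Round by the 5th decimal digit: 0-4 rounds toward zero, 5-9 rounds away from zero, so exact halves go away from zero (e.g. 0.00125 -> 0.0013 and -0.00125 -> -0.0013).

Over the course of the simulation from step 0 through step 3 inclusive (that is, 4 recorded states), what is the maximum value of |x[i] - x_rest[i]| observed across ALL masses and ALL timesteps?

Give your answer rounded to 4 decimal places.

Answer: 2.5000

Derivation:
Step 0: x=[5.0000 8.0000 11.0000 10.0000] v=[0.0000 0.0000 0.0000 0.0000]
Step 1: x=[4.0000 8.0000 9.0000 12.0000] v=[-2.0000 0.0000 -4.0000 4.0000]
Step 2: x=[3.0000 6.5000 8.0000 14.0000] v=[-2.0000 -3.0000 -2.0000 4.0000]
Step 3: x=[2.2500 4.0000 9.2500 14.5000] v=[-1.5000 -5.0000 2.5000 1.0000]
Max displacement = 2.5000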